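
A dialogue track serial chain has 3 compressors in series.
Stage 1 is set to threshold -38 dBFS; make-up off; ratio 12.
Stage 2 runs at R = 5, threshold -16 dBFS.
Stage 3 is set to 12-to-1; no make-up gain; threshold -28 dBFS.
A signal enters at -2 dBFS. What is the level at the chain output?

-35 dBFS

Stage 1: -2 dBFS is 36 dB over -38 dBFS; at 12:1 that becomes 3 dB over, giving -35 dBFS.
Stage 2: -35 dBFS ≤ -16 dBFS, so stage 2 doesn't engage; output -35 dBFS.
Stage 3: -35 dBFS ≤ -28 dBFS, so stage 3 doesn't engage; output -35 dBFS.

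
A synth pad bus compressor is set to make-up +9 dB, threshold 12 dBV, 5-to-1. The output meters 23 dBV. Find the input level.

22 dBV

Stripping the +9 dB make-up gives 14 dBV at the gain stage.
Post-compression overshoot = 14 − 12 = 2 dB.
Undo the ratio: input overshoot = 2 × 5 = 10 dB, giving input = 22 dBV.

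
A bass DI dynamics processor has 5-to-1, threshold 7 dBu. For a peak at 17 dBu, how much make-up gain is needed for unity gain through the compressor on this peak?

8 dB

Without make-up, output = threshold + overshoot/5 = 7 + 2 = 9 dBu.
Gap to target: 8 dB.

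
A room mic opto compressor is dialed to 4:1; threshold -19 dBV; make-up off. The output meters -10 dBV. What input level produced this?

The compressed level sits -10 − (-19) = 9 dB over threshold.
Input overshoot = R × output overshoot = 36 dB → input = -19 + 36 = 17 dBV.

17 dBV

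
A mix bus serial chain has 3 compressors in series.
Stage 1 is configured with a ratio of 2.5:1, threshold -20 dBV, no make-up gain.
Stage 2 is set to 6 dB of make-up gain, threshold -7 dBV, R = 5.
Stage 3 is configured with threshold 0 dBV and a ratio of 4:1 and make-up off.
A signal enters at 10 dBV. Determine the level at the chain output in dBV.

-2 dBV

Stage 1: overshoot 30 dB → 30/2.5 = 12 dB → -8 dBV.
Stage 2: -8 dBV is at or below the -7 dBV threshold — no compression; make-up brings it to -2 dBV.
Stage 3: -2 dBV ≤ 0 dBV, so stage 3 doesn't engage; output -2 dBV.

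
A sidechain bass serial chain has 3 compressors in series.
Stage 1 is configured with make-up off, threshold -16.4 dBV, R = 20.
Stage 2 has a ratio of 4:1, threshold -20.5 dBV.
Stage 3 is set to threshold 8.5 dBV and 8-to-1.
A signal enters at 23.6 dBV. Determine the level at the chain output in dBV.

-18.975 dBV

Stage 1: 23.6 dBV is 40 dB over -16.4 dBV; at 20:1 that becomes 2 dB over, giving -14.4 dBV.
Stage 2: 6.1 dB above -20.5 dBV, reduced 4:1 to 1.525 dB above → -18.975 dBV.
Stage 3: -18.975 dBV is at or below the 8.5 dBV threshold — no compression; output -18.975 dBV.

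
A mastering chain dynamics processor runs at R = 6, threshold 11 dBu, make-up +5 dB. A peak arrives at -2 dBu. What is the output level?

3 dBu

-2 dBu is 13 dB below the 11 dBu threshold, so no gain reduction is applied.
Make-up gain adds 5 dB: -2 + 5 = 3 dBu.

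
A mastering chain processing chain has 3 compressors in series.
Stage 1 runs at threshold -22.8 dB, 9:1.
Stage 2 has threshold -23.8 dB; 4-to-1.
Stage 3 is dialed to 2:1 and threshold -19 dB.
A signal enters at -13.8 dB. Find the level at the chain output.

Stage 1: -13.8 dB is 9 dB over -22.8 dB; at 9:1 that becomes 1 dB over, giving -21.8 dB.
Stage 2: overshoot 2 dB → 2/4 = 0.5 dB → -23.3 dB.
Stage 3: -23.3 dB is at or below the -19 dB threshold — no compression; output -23.3 dB.

-23.3 dB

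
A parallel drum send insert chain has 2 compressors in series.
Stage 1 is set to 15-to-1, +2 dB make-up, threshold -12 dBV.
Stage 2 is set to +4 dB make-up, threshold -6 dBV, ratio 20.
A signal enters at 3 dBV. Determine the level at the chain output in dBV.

-5 dBV

Stage 1: 3 dBV is 15 dB over -12 dBV; at 15:1 that becomes 1 dB over, giving -11 dBV; +2 dB make-up → -9 dBV.
Stage 2: below threshold (-9 ≤ -6); passes unchanged; make-up brings it to -5 dBV.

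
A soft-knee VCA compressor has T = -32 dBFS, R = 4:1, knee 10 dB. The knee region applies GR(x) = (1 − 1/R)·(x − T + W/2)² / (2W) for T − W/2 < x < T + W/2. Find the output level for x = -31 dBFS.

-32.35 dBFS

x − T + W/2 = -31 − (-32) + 5 = 6.
GR = (1 − 1/4) × 6² / 20 = 0.75 × 36 / 20 = 1.35 dB.
Output = -31 − 1.35 = -32.35 dBFS.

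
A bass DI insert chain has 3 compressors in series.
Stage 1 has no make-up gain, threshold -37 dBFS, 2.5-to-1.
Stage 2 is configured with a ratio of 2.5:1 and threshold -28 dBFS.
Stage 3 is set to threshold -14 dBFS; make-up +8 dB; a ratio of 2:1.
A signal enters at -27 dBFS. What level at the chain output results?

-25 dBFS

Stage 1: 10 dB above -37 dBFS, reduced 2.5:1 to 4 dB above → -33 dBFS.
Stage 2: -33 dBFS ≤ -28 dBFS, so stage 2 doesn't engage; output -33 dBFS.
Stage 3: below threshold (-33 ≤ -14); passes unchanged; make-up brings it to -25 dBFS.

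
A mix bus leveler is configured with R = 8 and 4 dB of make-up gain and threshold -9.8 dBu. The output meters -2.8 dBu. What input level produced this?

14.2 dBu

Before make-up, the level was -2.8 − 4 = -6.8 dBu.
Post-compression overshoot = -6.8 − (-9.8) = 3 dB.
Before 8:1 compression the overshoot was 3 × 8 = 24 dB, so input = -9.8 + 24 = 14.2 dBu.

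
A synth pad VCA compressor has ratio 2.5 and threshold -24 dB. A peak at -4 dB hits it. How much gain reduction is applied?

The signal is 20 dB above threshold.
A 2.5:1 ratio leaves 8 dB of that excess.
So the signal is attenuated by 20 − 8 = 12 dB.

12 dB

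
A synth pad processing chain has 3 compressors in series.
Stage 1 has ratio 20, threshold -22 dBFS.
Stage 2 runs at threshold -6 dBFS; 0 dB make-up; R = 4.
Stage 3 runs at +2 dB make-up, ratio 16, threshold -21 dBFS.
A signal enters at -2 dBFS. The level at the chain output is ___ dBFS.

Stage 1: -2 dBFS is 20 dB over -22 dBFS; at 20:1 that becomes 1 dB over, giving -21 dBFS.
Stage 2: -21 dBFS ≤ -6 dBFS, so stage 2 doesn't engage; output -21 dBFS.
Stage 3: -21 dBFS is at or below the -21 dBFS threshold — no compression; make-up brings it to -19 dBFS.

-19 dBFS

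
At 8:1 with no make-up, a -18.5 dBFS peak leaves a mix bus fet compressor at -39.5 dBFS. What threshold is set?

-42.5 dBFS

Input is 24 dB above T (since output overshoot × R = input overshoot: (-39.5 − T)·8 = -18.5 − T gives T = -42.5 dBFS).
Check: -42.5 + (-18.5 − (-42.5))/8 = -42.5 + 3 = -39.5 dBFS. ✓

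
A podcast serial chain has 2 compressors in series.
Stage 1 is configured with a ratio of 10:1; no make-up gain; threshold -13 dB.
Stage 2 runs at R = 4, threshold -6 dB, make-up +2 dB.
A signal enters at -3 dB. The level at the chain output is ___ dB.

Stage 1: -3 dB is 10 dB over -13 dB; at 10:1 that becomes 1 dB over, giving -12 dB.
Stage 2: -12 dB ≤ -6 dB, so stage 2 doesn't engage; make-up brings it to -10 dB.

-10 dB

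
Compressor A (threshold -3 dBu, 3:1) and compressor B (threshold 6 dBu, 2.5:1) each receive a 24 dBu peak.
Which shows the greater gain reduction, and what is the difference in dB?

A, by 7.2 dB

A: overshoot 27 dB → output overshoot 9 dB → GR 18 dB.
B: overshoot 18 dB → output overshoot 7.2 dB → GR 10.8 dB.
Difference: 7.2 dB in favour of A.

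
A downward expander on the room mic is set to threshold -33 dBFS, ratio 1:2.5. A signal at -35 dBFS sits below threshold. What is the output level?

-38 dBFS

Undershoot = (-33) − (-35) = 2 dB.
At 1:2.5, that expands to 5 dB under threshold.
Output = -33 − 5 = -38 dBFS.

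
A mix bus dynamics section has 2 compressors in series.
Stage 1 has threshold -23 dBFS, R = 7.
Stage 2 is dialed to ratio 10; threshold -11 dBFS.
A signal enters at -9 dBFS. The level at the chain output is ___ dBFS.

Stage 1: -9 dBFS is 14 dB over -23 dBFS; at 7:1 that becomes 2 dB over, giving -21 dBFS.
Stage 2: below threshold (-21 ≤ -11); passes unchanged; output -21 dBFS.

-21 dBFS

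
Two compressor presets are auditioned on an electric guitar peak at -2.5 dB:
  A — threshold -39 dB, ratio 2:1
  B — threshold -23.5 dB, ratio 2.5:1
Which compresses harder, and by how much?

A, by 5.65 dB

A: overshoot 36.5 dB → output overshoot 18.25 dB → GR 18.25 dB.
B: overshoot 21 dB → output overshoot 8.4 dB → GR 12.6 dB.
Difference: 5.65 dB in favour of A.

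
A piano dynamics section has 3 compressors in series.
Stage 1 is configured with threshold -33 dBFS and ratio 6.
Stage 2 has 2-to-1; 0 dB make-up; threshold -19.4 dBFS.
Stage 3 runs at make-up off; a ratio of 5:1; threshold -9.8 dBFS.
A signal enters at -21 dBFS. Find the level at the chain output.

Stage 1: 12 dB above -33 dBFS, reduced 6:1 to 2 dB above → -31 dBFS.
Stage 2: below threshold (-31 ≤ -19.4); passes unchanged; output -31 dBFS.
Stage 3: below threshold (-31 ≤ -9.8); passes unchanged; output -31 dBFS.

-31 dBFS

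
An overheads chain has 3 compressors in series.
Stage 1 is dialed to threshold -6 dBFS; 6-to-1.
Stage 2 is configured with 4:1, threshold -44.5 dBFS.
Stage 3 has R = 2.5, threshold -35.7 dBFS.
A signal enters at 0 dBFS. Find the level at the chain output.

Stage 1: overshoot 6 dB → 6/6 = 1 dB → -5 dBFS.
Stage 2: overshoot 39.5 dB → 39.5/4 = 9.875 dB → -34.625 dBFS.
Stage 3: overshoot 1.075 dB → 1.075/2.5 = 0.43 dB → -35.27 dBFS.

-35.27 dBFS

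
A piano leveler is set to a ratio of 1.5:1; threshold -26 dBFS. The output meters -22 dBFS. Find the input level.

-20 dBFS

The compressed level sits -22 − (-26) = 4 dB over threshold.
Undo the ratio: input overshoot = 4 × 1.5 = 6 dB, giving input = -20 dBFS.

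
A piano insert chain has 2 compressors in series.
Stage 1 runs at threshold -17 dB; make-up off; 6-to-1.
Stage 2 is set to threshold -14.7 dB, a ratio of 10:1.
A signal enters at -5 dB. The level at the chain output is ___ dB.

Stage 1: 12 dB above -17 dB, reduced 6:1 to 2 dB above → -15 dB.
Stage 2: -15 dB ≤ -14.7 dB, so stage 2 doesn't engage; output -15 dB.

-15 dB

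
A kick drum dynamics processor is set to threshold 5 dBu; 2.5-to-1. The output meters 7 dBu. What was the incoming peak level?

Post-compression overshoot = 7 − 5 = 2 dB.
Input overshoot = R × output overshoot = 5 dB → input = 5 + 5 = 10 dBu.

10 dBu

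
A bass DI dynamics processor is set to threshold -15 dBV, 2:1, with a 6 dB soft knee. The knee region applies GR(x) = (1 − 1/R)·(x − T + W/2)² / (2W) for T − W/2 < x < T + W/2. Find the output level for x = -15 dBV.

-15.375 dBV

x − T + W/2 = -15 − (-15) + 3 = 3.
GR = (1 − 1/2) × 3² / 12 = 0.5 × 9 / 12 = 0.375 dB.
Output = -15 − 0.375 = -15.375 dBV.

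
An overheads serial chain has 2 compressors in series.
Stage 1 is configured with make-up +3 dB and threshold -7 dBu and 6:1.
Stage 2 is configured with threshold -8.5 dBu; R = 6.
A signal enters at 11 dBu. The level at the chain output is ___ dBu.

Stage 1: 18 dB above -7 dBu, reduced 6:1 to 3 dB above → -4 dBu; +3 dB make-up → -1 dBu.
Stage 2: 7.5 dB above -8.5 dBu, reduced 6:1 to 1.25 dB above → -7.25 dBu.

-7.25 dBu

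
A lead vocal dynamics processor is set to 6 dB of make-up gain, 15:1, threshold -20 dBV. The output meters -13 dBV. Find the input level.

Remove make-up: -13 − 6 = -19 dBV.
Post-compression overshoot = -19 − (-20) = 1 dB.
Input overshoot = R × output overshoot = 15 dB → input = -20 + 15 = -5 dBV.

-5 dBV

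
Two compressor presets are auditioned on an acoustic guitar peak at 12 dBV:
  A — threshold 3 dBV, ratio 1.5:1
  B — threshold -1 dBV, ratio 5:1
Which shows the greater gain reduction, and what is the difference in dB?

A: 9 dB over, compressed to 6 dB over, so 3 dB of GR.
B: 13 dB over, compressed to 2.6 dB over, so 10.4 dB of GR.
B reduces 7.4 dB more.

B, by 7.4 dB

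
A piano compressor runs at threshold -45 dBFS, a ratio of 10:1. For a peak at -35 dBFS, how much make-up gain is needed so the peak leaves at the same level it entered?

The peak compresses to -45 + 10/10 = -44 dBFS.
To reach -35 dBFS requires -35 − (-44) = 9 dB of make-up.

9 dB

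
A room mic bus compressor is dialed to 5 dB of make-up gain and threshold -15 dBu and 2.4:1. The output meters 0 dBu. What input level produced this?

9 dBu

Stripping the +5 dB make-up gives -5 dBu at the gain stage.
That's 10 dB above the -15 dBu threshold.
Input overshoot = R × output overshoot = 24 dB → input = -15 + 24 = 9 dBu.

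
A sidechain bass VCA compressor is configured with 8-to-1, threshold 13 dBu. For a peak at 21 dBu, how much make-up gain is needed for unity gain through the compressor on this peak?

Without make-up, output = threshold + overshoot/8 = 13 + 1 = 14 dBu.
Gap to target: 7 dB.

7 dB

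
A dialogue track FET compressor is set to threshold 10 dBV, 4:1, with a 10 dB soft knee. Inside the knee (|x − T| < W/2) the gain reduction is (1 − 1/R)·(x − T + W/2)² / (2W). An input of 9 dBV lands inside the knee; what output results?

8.4 dBV

x − T + W/2 = 9 − 10 + 5 = 4.
GR = (1 − 1/4) × 4² / 20 = 0.75 × 16 / 20 = 0.6 dB.
Output = 9 − 0.6 = 8.4 dBV.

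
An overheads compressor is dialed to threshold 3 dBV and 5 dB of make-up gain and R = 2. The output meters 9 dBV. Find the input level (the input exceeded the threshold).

Before make-up, the level was 9 − 5 = 4 dBV.
That's 1 dB above the 3 dBV threshold.
Before 2:1 compression the overshoot was 1 × 2 = 2 dB, so input = 3 + 2 = 5 dBV.

5 dBV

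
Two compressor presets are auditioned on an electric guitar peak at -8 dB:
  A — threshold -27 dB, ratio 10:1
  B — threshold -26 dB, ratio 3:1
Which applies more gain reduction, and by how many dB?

A: overshoot 19 dB → output overshoot 1.9 dB → GR 17.1 dB.
B: overshoot 18 dB → output overshoot 6 dB → GR 12 dB.
A reduces 5.1 dB more.

A, by 5.1 dB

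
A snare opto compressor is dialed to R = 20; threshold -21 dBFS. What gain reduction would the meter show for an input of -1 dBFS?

The signal is 20 dB above threshold.
A 20:1 ratio leaves 1 dB of that excess.
GR = overshoot in − overshoot out = 20 − 1 = 19 dB.

19 dB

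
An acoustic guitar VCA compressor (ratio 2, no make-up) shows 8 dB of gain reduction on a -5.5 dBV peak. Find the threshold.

Input is 16 dB above T (since output overshoot × R = input overshoot: (-13.5 − T)·2 = -5.5 − T gives T = -21.5 dBV).
Check: -21.5 + (-5.5 − (-21.5))/2 = -21.5 + 8 = -13.5 dBV. ✓

-21.5 dBV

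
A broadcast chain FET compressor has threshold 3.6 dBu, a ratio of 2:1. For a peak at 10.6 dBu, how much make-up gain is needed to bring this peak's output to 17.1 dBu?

Overshoot 7 dB → 7/2 = 3.5 dB after compression, so the compressed level is 3.6 + 3.5 = 7.1 dBu.
Make-up = target − compressed = 17.1 − 7.1 = 10 dB.

10 dB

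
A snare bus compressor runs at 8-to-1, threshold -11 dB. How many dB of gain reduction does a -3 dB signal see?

7 dB

The signal is 8 dB above threshold.
A 8:1 ratio leaves 1 dB of that excess.
GR = overshoot in − overshoot out = 8 − 1 = 7 dB.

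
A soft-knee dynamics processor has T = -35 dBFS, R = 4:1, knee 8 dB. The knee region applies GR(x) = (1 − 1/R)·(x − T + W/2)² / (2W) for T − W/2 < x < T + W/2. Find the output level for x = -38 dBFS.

x − T + W/2 = -38 − (-35) + 4 = 1.
GR = (1 − 1/4) × 1² / 16 = 0.75 × 1 / 16 = 0.046875 dB.
Output = -38 − 0.046875 = -38.046875 dBFS.

-38.046875 dBFS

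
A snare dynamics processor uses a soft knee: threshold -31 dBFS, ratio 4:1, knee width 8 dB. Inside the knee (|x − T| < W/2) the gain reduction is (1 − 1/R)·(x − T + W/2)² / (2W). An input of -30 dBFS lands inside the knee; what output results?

x − T + W/2 = -30 − (-31) + 4 = 5.
GR = (1 − 1/4) × 5² / 16 = 0.75 × 25 / 16 = 1.171875 dB.
Output = -30 − 1.171875 = -31.171875 dBFS.

-31.171875 dBFS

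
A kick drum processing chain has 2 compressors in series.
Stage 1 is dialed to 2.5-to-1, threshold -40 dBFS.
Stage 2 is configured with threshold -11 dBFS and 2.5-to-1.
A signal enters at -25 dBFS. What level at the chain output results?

-34 dBFS

Stage 1: -25 dBFS is 15 dB over -40 dBFS; at 2.5:1 that becomes 6 dB over, giving -34 dBFS.
Stage 2: -34 dBFS is at or below the -11 dBFS threshold — no compression; output -34 dBFS.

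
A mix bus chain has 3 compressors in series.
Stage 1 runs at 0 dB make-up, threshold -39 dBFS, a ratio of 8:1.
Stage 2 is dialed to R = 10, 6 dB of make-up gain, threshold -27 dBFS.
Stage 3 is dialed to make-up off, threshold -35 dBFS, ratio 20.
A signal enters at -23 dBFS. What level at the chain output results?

-34.8 dBFS

Stage 1: 16 dB above -39 dBFS, reduced 8:1 to 2 dB above → -37 dBFS.
Stage 2: -37 dBFS is at or below the -27 dBFS threshold — no compression; make-up brings it to -31 dBFS.
Stage 3: -31 dBFS is 4 dB over -35 dBFS; at 20:1 that becomes 0.2 dB over, giving -34.8 dBFS.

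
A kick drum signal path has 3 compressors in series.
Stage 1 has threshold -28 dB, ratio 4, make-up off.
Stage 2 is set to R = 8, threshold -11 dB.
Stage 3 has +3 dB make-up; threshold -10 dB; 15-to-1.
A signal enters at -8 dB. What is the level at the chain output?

-20 dB

Stage 1: -8 dB is 20 dB over -28 dB; at 4:1 that becomes 5 dB over, giving -23 dB.
Stage 2: -23 dB is at or below the -11 dB threshold — no compression; output -23 dB.
Stage 3: below threshold (-23 ≤ -10); passes unchanged; make-up brings it to -20 dB.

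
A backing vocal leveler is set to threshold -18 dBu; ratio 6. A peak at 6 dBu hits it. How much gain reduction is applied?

6 dBu exceeds the threshold by 24 dB.
A 6:1 ratio leaves 4 dB of that excess.
So the signal is attenuated by 24 − 4 = 20 dB.

20 dB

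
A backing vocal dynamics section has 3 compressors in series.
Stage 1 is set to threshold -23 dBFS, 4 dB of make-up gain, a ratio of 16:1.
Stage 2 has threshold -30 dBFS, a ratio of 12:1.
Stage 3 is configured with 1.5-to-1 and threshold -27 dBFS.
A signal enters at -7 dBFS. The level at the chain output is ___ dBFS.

Stage 1: 16 dB above -23 dBFS, reduced 16:1 to 1 dB above → -22 dBFS; +4 dB make-up → -18 dBFS.
Stage 2: -18 dBFS is 12 dB over -30 dBFS; at 12:1 that becomes 1 dB over, giving -29 dBFS.
Stage 3: -29 dBFS is at or below the -27 dBFS threshold — no compression; output -29 dBFS.

-29 dBFS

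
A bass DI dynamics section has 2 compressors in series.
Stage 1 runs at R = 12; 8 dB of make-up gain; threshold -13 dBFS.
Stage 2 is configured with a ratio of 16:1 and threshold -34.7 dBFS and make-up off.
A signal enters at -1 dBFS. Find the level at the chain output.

Stage 1: 12 dB above -13 dBFS, reduced 12:1 to 1 dB above → -12 dBFS; +8 dB make-up → -4 dBFS.
Stage 2: 30.7 dB above -34.7 dBFS, reduced 16:1 to 1.91875 dB above → -32.78125 dBFS.

-32.78125 dBFS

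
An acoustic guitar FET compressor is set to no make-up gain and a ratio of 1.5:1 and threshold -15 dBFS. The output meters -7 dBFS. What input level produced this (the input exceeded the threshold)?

The compressed level sits -7 − (-15) = 8 dB over threshold.
Before 1.5:1 compression the overshoot was 8 × 1.5 = 12 dB, so input = -15 + 12 = -3 dBFS.

-3 dBFS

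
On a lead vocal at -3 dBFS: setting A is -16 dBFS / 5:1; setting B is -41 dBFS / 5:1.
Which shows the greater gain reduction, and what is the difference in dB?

B, by 20 dB

A: GR = 13 − 13/5 = 10.4 dB.
B: GR = 38 − 38/5 = 30.4 dB.
B applies 20 dB more gain reduction.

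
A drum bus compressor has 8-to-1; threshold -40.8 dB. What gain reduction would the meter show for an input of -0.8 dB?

Overshoot = -0.8 − (-40.8) = 40 dB.
A 8:1 ratio leaves 5 dB of that excess.
Gain reduction = 40 − 5 = 35 dB.

35 dB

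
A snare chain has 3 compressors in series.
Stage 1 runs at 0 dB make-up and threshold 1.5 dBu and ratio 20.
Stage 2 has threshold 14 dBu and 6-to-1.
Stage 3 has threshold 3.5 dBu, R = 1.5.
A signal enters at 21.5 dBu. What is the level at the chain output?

2.5 dBu

Stage 1: 21.5 dBu is 20 dB over 1.5 dBu; at 20:1 that becomes 1 dB over, giving 2.5 dBu.
Stage 2: 2.5 dBu ≤ 14 dBu, so stage 2 doesn't engage; output 2.5 dBu.
Stage 3: below threshold (2.5 ≤ 3.5); passes unchanged; output 2.5 dBu.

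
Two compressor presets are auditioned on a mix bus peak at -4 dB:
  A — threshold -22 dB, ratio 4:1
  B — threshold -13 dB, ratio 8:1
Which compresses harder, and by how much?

A, by 5.625 dB

A: GR = 18 − 18/4 = 13.5 dB.
B: GR = 9 − 9/8 = 7.875 dB.
A applies 5.625 dB more gain reduction.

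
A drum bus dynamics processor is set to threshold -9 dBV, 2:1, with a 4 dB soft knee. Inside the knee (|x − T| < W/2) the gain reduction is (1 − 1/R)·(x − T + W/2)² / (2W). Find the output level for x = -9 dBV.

-9.25 dBV

x − T + W/2 = -9 − (-9) + 2 = 2.
GR = (1 − 1/2) × 2² / 8 = 0.5 × 4 / 8 = 0.25 dB.
Output = -9 − 0.25 = -9.25 dBV.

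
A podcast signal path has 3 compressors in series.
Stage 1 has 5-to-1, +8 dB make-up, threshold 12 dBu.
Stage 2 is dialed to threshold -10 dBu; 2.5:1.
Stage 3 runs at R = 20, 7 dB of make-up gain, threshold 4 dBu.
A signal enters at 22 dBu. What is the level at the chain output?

9.8 dBu

Stage 1: overshoot 10 dB → 10/5 = 2 dB → 14 dBu; +8 dB make-up → 22 dBu.
Stage 2: overshoot 32 dB → 32/2.5 = 12.8 dB → 2.8 dBu.
Stage 3: 2.8 dBu is at or below the 4 dBu threshold — no compression; make-up brings it to 9.8 dBu.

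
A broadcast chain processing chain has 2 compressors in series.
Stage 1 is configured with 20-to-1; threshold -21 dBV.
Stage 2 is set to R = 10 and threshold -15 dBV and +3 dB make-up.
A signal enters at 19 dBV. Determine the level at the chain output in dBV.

-16 dBV

Stage 1: 19 dBV is 40 dB over -21 dBV; at 20:1 that becomes 2 dB over, giving -19 dBV.
Stage 2: -19 dBV ≤ -15 dBV, so stage 2 doesn't engage; make-up brings it to -16 dBV.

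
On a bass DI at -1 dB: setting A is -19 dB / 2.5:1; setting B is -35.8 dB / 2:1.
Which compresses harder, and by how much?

B, by 6.6 dB

A: 18 dB over, compressed to 7.2 dB over, so 10.8 dB of GR.
B: 34.8 dB over, compressed to 17.4 dB over, so 17.4 dB of GR.
B reduces 6.6 dB more.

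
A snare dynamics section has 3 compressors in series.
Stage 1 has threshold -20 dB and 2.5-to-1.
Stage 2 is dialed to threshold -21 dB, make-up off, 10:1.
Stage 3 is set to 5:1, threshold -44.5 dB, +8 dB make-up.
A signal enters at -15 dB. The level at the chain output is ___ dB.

Stage 1: 5 dB above -20 dB, reduced 2.5:1 to 2 dB above → -18 dB.
Stage 2: -18 dB is 3 dB over -21 dB; at 10:1 that becomes 0.3 dB over, giving -20.7 dB.
Stage 3: overshoot 23.8 dB → 23.8/5 = 4.76 dB → -39.74 dB; +8 dB make-up → -31.74 dB.

-31.74 dB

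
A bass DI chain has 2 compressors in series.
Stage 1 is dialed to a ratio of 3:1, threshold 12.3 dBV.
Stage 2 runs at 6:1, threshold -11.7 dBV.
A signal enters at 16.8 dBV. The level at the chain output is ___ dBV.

Stage 1: overshoot 4.5 dB → 4.5/3 = 1.5 dB → 13.8 dBV.
Stage 2: 13.8 dBV is 25.5 dB over -11.7 dBV; at 6:1 that becomes 4.25 dB over, giving -7.45 dBV.

-7.45 dBV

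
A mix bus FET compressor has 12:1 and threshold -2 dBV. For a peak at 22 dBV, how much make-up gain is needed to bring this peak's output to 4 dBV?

4 dB

Without make-up, output = threshold + overshoot/12 = -2 + 2 = 0 dBV.
Gap to target: 4 dB.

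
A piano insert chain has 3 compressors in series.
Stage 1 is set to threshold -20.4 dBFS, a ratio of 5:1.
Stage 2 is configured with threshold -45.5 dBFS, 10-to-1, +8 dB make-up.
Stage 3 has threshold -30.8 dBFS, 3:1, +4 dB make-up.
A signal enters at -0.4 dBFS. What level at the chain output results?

Stage 1: overshoot 20 dB → 20/5 = 4 dB → -16.4 dBFS.
Stage 2: -16.4 dBFS is 29.1 dB over -45.5 dBFS; at 10:1 that becomes 2.91 dB over, giving -42.59 dBFS; +8 dB make-up → -34.59 dBFS.
Stage 3: below threshold (-34.59 ≤ -30.8); passes unchanged; make-up brings it to -30.59 dBFS.

-30.59 dBFS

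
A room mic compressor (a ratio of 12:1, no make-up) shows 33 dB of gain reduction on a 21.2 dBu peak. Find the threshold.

-14.8 dBu

Input is 36 dB above T (since output overshoot × R = input overshoot: (-11.8 − T)·12 = 21.2 − T gives T = -14.8 dBu).
Check: -14.8 + (21.2 − (-14.8))/12 = -14.8 + 3 = -11.8 dBu. ✓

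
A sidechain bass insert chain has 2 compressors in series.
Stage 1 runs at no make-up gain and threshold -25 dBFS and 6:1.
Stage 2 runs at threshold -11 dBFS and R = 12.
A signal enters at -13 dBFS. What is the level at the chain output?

Stage 1: overshoot 12 dB → 12/6 = 2 dB → -23 dBFS.
Stage 2: -23 dBFS is at or below the -11 dBFS threshold — no compression; output -23 dBFS.

-23 dBFS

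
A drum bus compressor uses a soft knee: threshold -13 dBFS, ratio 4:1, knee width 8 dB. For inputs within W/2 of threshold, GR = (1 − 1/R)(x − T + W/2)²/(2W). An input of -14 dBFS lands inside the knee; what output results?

x − T + W/2 = -14 − (-13) + 4 = 3.
GR = (1 − 1/4) × 3² / 16 = 0.75 × 9 / 16 = 0.421875 dB.
Output = -14 − 0.421875 = -14.421875 dBFS.

-14.421875 dBFS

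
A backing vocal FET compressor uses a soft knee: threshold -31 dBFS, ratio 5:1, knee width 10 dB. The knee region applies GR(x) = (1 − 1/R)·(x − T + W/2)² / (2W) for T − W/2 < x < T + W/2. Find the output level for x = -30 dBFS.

-31.44 dBFS

x − T + W/2 = -30 − (-31) + 5 = 6.
GR = (1 − 1/5) × 6² / 20 = 0.8 × 36 / 20 = 1.44 dB.
Output = -30 − 1.44 = -31.44 dBFS.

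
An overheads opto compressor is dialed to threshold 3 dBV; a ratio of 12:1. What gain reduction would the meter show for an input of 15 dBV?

11 dB

Overshoot = 15 − 3 = 12 dB.
After 12:1 compression the overshoot becomes 12/12 = 1 dB.
GR = overshoot in − overshoot out = 12 − 1 = 11 dB.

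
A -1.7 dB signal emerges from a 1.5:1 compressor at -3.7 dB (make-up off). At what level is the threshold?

Gain reduction = -1.7 − (-3.7) = 2 dB; output overshoot = GR / (R − 1) = 2 / 0.5 = 4 dB.
Threshold = output − output overshoot = -3.7 − 4 = -7.7 dB.

-7.7 dB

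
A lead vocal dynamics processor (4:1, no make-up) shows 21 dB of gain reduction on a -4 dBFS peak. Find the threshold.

Let T be the threshold. Output overshoot = (input overshoot)/R, so -25 − T = (-4 − T)/4.
4·(-25 − T) = -4 − T → 3·T = -100 − (-4) = -96.
T = -96/3 = -32 dBFS.

-32 dBFS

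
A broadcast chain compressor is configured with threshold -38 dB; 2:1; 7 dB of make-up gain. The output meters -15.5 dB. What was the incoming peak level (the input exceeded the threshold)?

Remove make-up: -15.5 − 7 = -22.5 dB.
Post-compression overshoot = -22.5 − (-38) = 15.5 dB.
Before 2:1 compression the overshoot was 15.5 × 2 = 31 dB, so input = -38 + 31 = -7 dB.

-7 dB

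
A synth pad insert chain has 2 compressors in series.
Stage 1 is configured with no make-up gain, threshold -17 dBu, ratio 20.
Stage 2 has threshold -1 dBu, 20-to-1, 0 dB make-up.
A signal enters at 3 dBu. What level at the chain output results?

Stage 1: 20 dB above -17 dBu, reduced 20:1 to 1 dB above → -16 dBu.
Stage 2: -16 dBu ≤ -1 dBu, so stage 2 doesn't engage; output -16 dBu.

-16 dBu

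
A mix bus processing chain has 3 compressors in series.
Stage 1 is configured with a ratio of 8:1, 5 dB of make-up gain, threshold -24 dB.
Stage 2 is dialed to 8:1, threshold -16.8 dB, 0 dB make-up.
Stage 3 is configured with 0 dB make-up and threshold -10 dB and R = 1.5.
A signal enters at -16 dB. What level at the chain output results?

Stage 1: 8 dB above -24 dB, reduced 8:1 to 1 dB above → -23 dB; +5 dB make-up → -18 dB.
Stage 2: -18 dB is at or below the -16.8 dB threshold — no compression; output -18 dB.
Stage 3: -18 dB ≤ -10 dB, so stage 3 doesn't engage; output -18 dB.

-18 dB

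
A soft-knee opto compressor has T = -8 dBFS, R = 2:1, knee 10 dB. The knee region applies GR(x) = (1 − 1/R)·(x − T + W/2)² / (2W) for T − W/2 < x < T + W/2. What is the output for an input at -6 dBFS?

-7.225 dBFS

x − T + W/2 = -6 − (-8) + 5 = 7.
GR = (1 − 1/2) × 7² / 20 = 0.5 × 49 / 20 = 1.225 dB.
Output = -6 − 1.225 = -7.225 dBFS.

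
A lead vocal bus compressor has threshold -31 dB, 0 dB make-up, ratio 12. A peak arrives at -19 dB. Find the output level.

-30 dB

Overshoot: -19 − (-31) = 12 dB.
At 12:1 the overshoot is divided by 12, leaving 1 dB above threshold.
So the level is -31 + 1 = -30 dB.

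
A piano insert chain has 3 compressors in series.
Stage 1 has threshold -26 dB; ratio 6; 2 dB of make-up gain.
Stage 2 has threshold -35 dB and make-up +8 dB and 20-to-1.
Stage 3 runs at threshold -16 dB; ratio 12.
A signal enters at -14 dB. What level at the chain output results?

-26.35 dB

Stage 1: -14 dB is 12 dB over -26 dB; at 6:1 that becomes 2 dB over, giving -24 dB; +2 dB make-up → -22 dB.
Stage 2: -22 dB is 13 dB over -35 dB; at 20:1 that becomes 0.65 dB over, giving -34.35 dB; +8 dB make-up → -26.35 dB.
Stage 3: -26.35 dB ≤ -16 dB, so stage 3 doesn't engage; output -26.35 dB.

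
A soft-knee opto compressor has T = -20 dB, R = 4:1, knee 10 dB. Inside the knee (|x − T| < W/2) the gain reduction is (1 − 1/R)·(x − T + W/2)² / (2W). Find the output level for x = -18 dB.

x − T + W/2 = -18 − (-20) + 5 = 7.
GR = (1 − 1/4) × 7² / 20 = 0.75 × 49 / 20 = 1.8375 dB.
Output = -18 − 1.8375 = -19.8375 dB.

-19.8375 dB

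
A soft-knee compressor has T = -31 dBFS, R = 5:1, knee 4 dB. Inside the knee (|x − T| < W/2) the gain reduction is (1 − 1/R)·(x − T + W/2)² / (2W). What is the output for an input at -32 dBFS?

-32.1 dBFS

x − T + W/2 = -32 − (-31) + 2 = 1.
GR = (1 − 1/5) × 1² / 8 = 0.8 × 1 / 8 = 0.1 dB.
Output = -32 − 0.1 = -32.1 dBFS.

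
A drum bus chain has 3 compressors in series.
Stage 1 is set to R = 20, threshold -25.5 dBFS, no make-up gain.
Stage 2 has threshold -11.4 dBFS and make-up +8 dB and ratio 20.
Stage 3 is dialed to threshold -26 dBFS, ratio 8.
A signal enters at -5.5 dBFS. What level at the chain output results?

Stage 1: 20 dB above -25.5 dBFS, reduced 20:1 to 1 dB above → -24.5 dBFS.
Stage 2: -24.5 dBFS is at or below the -11.4 dBFS threshold — no compression; make-up brings it to -16.5 dBFS.
Stage 3: -16.5 dBFS is 9.5 dB over -26 dBFS; at 8:1 that becomes 1.1875 dB over, giving -24.8125 dBFS.

-24.8125 dBFS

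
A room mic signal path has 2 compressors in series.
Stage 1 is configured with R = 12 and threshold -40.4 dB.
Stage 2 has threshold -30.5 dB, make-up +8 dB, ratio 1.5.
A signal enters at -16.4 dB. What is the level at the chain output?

Stage 1: 24 dB above -40.4 dB, reduced 12:1 to 2 dB above → -38.4 dB.
Stage 2: -38.4 dB is at or below the -30.5 dB threshold — no compression; make-up brings it to -30.4 dB.

-30.4 dB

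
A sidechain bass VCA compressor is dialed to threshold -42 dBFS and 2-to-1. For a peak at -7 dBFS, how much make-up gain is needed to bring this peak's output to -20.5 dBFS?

The peak compresses to -42 + 35/2 = -24.5 dBFS.
To reach -20.5 dBFS requires -20.5 − (-24.5) = 4 dB of make-up.

4 dB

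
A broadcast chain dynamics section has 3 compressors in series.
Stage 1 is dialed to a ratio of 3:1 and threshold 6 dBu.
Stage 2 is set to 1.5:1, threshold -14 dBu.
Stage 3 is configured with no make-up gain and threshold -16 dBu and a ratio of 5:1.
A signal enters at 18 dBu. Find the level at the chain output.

-12.4 dBu

Stage 1: 12 dB above 6 dBu, reduced 3:1 to 4 dB above → 10 dBu.
Stage 2: 24 dB above -14 dBu, reduced 1.5:1 to 16 dB above → 2 dBu.
Stage 3: overshoot 18 dB → 18/5 = 3.6 dB → -12.4 dBu.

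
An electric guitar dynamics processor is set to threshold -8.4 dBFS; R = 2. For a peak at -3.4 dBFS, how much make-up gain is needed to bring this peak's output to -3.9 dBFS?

Overshoot 5 dB → 5/2 = 2.5 dB after compression, so the compressed level is -8.4 + 2.5 = -5.9 dBFS.
Make-up = target − compressed = -3.9 − (-5.9) = 2 dB.

2 dB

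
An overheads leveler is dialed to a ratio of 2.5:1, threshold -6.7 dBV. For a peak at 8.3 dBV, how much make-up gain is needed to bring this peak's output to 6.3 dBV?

Overshoot 15 dB → 15/2.5 = 6 dB after compression, so the compressed level is -6.7 + 6 = -0.7 dBV.
Make-up = target − compressed = 6.3 − (-0.7) = 7 dB.

7 dB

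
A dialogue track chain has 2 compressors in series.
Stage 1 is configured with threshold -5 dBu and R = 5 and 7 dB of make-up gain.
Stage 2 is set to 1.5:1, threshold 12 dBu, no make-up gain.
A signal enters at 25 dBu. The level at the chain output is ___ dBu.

8 dBu

Stage 1: 25 dBu is 30 dB over -5 dBu; at 5:1 that becomes 6 dB over, giving 1 dBu; +7 dB make-up → 8 dBu.
Stage 2: 8 dBu is at or below the 12 dBu threshold — no compression; output 8 dBu.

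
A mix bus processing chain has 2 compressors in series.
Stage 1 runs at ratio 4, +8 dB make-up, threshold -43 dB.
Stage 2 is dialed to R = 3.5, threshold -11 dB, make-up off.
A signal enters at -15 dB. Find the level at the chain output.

-28 dB

Stage 1: -15 dB is 28 dB over -43 dB; at 4:1 that becomes 7 dB over, giving -36 dB; +8 dB make-up → -28 dB.
Stage 2: below threshold (-28 ≤ -11); passes unchanged; output -28 dB.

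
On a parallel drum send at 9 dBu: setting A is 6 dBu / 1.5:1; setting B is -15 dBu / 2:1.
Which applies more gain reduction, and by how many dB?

A: GR = 3 − 3/1.5 = 1 dB.
B: GR = 24 − 24/2 = 12 dB.
B applies 11 dB more gain reduction.

B, by 11 dB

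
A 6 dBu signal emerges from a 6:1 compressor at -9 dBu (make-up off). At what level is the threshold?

Input is 18 dB above T (since output overshoot × R = input overshoot: (-9 − T)·6 = 6 − T gives T = -12 dBu).
Check: -12 + (6 − (-12))/6 = -12 + 3 = -9 dBu. ✓

-12 dBu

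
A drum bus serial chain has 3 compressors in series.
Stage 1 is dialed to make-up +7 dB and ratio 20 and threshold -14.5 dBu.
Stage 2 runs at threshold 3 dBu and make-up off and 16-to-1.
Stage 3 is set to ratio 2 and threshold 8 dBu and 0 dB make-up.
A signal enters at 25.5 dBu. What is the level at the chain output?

-5.5 dBu

Stage 1: overshoot 40 dB → 40/20 = 2 dB → -12.5 dBu; +7 dB make-up → -5.5 dBu.
Stage 2: -5.5 dBu ≤ 3 dBu, so stage 2 doesn't engage; output -5.5 dBu.
Stage 3: below threshold (-5.5 ≤ 8); passes unchanged; output -5.5 dBu.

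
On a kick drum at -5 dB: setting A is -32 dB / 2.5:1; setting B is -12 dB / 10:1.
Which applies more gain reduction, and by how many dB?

A: GR = 27 − 27/2.5 = 16.2 dB.
B: GR = 7 − 7/10 = 6.3 dB.
A reduces 9.9 dB more.

A, by 9.9 dB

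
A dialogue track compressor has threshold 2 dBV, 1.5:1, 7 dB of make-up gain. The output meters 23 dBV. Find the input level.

23 dBV

Stripping the +7 dB make-up gives 16 dBV at the gain stage.
That's 14 dB above the 2 dBV threshold.
Undo the ratio: input overshoot = 14 × 1.5 = 21 dB, giving input = 23 dBV.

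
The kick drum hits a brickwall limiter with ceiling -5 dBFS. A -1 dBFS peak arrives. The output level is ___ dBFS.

At ∞:1, everything above -5 dBFS is held at the ceiling.

-5 dBFS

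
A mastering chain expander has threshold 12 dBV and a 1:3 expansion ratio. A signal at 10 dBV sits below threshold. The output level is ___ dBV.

The input is 2 dB below the 12 dBV threshold.
A 1:3 expander multiplies undershoot by 3: 2 × 3 = 6 dB below threshold.
Output = 12 − 6 = 6 dBV.

6 dBV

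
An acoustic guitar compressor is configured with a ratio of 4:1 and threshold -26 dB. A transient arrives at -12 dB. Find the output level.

-22.5 dB

Overshoot: -12 − (-26) = 14 dB.
4:1 compression reduces that to 14/4 = 3.5 dB over.
That puts the output at -22.5 dB.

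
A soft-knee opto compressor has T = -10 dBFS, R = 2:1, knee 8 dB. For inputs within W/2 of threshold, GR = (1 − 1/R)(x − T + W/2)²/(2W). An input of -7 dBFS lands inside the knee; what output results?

x − T + W/2 = -7 − (-10) + 4 = 7.
GR = (1 − 1/2) × 7² / 16 = 0.5 × 49 / 16 = 1.53125 dB.
Output = -7 − 1.53125 = -8.53125 dBFS.

-8.53125 dBFS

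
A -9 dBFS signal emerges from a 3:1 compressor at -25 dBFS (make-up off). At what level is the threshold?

Input is 24 dB above T (since output overshoot × R = input overshoot: (-25 − T)·3 = -9 − T gives T = -33 dBFS).
Check: -33 + (-9 − (-33))/3 = -33 + 8 = -25 dBFS. ✓

-33 dBFS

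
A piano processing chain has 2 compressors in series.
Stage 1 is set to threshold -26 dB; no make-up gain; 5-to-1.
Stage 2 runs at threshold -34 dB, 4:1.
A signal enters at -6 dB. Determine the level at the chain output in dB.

-31 dB

Stage 1: -6 dB is 20 dB over -26 dB; at 5:1 that becomes 4 dB over, giving -22 dB.
Stage 2: overshoot 12 dB → 12/4 = 3 dB → -31 dB.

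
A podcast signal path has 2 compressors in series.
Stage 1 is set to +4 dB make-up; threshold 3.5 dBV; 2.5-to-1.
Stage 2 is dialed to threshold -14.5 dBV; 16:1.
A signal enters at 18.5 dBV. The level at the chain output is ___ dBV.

-12.75 dBV

Stage 1: 18.5 dBV is 15 dB over 3.5 dBV; at 2.5:1 that becomes 6 dB over, giving 9.5 dBV; +4 dB make-up → 13.5 dBV.
Stage 2: overshoot 28 dB → 28/16 = 1.75 dB → -12.75 dBV.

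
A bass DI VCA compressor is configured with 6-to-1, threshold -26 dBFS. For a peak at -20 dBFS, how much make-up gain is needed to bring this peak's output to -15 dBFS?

10 dB

The peak compresses to -26 + 6/6 = -25 dBFS.
To reach -15 dBFS requires -15 − (-25) = 10 dB of make-up.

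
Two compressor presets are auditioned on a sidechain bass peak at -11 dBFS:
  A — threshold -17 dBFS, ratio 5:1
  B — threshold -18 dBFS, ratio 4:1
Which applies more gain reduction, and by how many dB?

A: overshoot 6 dB → output overshoot 1.2 dB → GR 4.8 dB.
B: overshoot 7 dB → output overshoot 1.75 dB → GR 5.25 dB.
B reduces 0.45 dB more.

B, by 0.45 dB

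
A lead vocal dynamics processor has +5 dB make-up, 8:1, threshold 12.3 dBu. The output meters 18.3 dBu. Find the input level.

20.3 dBu

Remove make-up: 18.3 − 5 = 13.3 dBu.
That's 1 dB above the 12.3 dBu threshold.
Undo the ratio: input overshoot = 1 × 8 = 8 dB, giving input = 20.3 dBu.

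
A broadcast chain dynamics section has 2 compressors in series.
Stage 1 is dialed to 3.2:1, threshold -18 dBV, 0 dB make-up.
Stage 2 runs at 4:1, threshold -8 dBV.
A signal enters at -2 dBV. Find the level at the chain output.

-13 dBV

Stage 1: 16 dB above -18 dBV, reduced 3.2:1 to 5 dB above → -13 dBV.
Stage 2: -13 dBV is at or below the -8 dBV threshold — no compression; output -13 dBV.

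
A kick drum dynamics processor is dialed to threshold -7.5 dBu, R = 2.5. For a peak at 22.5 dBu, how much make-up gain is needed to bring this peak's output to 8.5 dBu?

4 dB

The peak compresses to -7.5 + 30/2.5 = 4.5 dBu.
To reach 8.5 dBu requires 8.5 − 4.5 = 4 dB of make-up.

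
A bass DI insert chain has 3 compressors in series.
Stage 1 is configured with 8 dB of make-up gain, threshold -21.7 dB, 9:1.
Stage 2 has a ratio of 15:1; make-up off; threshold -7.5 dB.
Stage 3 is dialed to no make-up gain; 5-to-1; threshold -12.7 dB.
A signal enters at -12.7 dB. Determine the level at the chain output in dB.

-12.7 dB

Stage 1: -12.7 dB is 9 dB over -21.7 dB; at 9:1 that becomes 1 dB over, giving -20.7 dB; +8 dB make-up → -12.7 dB.
Stage 2: -12.7 dB ≤ -7.5 dB, so stage 2 doesn't engage; output -12.7 dB.
Stage 3: below threshold (-12.7 ≤ -12.7); passes unchanged; output -12.7 dB.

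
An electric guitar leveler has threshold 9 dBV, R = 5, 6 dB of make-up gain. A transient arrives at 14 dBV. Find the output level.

14 dBV sits 5 dB over threshold.
The 5 dB excess becomes 1 dB after 5:1 reduction.
So the level is 9 + 1 = 10 dBV; make-up adds 6 dB, giving 16 dBV.

16 dBV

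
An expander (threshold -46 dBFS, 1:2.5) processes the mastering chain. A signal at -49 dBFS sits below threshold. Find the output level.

-53.5 dBFS

Below threshold, a 1:2.5 expander applies gain = (2.5−1)×(T − x) of attenuation.
(2.5−1) × 3 = 4.5 dB, so output = -49 − 4.5 = -53.5 dBFS.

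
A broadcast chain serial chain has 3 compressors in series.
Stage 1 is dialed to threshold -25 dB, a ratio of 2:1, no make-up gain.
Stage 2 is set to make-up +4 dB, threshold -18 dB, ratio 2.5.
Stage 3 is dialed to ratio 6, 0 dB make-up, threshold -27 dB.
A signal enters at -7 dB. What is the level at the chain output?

Stage 1: -7 dB is 18 dB over -25 dB; at 2:1 that becomes 9 dB over, giving -16 dB.
Stage 2: -16 dB is 2 dB over -18 dB; at 2.5:1 that becomes 0.8 dB over, giving -17.2 dB; +4 dB make-up → -13.2 dB.
Stage 3: 13.8 dB above -27 dB, reduced 6:1 to 2.3 dB above → -24.7 dB.

-24.7 dB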